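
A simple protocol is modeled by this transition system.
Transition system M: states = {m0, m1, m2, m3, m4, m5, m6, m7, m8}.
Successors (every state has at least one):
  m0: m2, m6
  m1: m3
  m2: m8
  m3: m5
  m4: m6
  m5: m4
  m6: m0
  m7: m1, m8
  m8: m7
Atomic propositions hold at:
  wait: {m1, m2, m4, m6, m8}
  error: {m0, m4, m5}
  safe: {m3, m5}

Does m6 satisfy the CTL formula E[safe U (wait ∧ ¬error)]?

Sat(¬error) = {m1, m2, m3, m6, m7, m8}
Sat(wait ∧ ¬error) = {m1, m2, m6, m8}
E[safe U (wait ∧ ¬error)]: least fixpoint, start Z0 = Sat((wait ∧ ¬error)) = {m1, m2, m6, m8}, add states in Sat(safe) with some successor in Z. Already a fixed point.
Sat(E[safe U (wait ∧ ¬error)]) = {m1, m2, m6, m8}
m6 ∈ Sat(E[safe U (wait ∧ ¬error)]) = {m1, m2, m6, m8}, so the formula holds at m6.

Yes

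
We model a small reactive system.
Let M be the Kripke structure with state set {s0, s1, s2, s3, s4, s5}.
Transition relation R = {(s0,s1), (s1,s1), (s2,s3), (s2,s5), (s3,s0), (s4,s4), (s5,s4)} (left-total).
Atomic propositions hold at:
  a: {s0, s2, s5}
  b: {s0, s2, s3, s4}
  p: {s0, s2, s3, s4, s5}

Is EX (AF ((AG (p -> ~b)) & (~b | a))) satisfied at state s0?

Sat(~b) = {s1, s5}
Sat(p -> ~b) = {s1, s5}
AG (p -> ~b): greatest fixpoint, start Z0 = {s1, s5}, keep only states in Sat with every successor in Z. Z1 = {s1}; fixed.
Sat(AG (p -> ~b)) = {s1}
Sat(~b | a) = {s0, s1, s2, s5}
Sat((AG (p -> ~b)) & (~b | a)) = {s1}
AF ((AG (p -> ~b)) & (~b | a)): least fixpoint, start Z0 = {s1}, add states with every successor in Z. Z1 = {s0, s1}; Z2 = {s0, s1, s3}; fixed.
Sat(AF ((AG (p -> ~b)) & (~b | a))) = {s0, s1, s3}
Sat(EX (AF ((AG (p -> ~b)) & (~b | a)))) = {s : some successor in {s0, s1, s3}} = {s0, s1, s2, s3}
s0 ∈ Sat(EX (AF ((AG (p -> ~b)) & (~b | a)))) = {s0, s1, s2, s3}, so the formula holds at s0.

Yes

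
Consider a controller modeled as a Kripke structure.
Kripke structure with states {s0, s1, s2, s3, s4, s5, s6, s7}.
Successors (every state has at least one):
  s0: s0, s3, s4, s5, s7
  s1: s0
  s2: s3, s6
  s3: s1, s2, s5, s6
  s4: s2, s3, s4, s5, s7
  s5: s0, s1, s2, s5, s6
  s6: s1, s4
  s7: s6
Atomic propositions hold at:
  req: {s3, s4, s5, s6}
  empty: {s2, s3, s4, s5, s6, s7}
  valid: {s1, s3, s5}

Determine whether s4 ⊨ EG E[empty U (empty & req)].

Yes

Sat(empty & req) = {s3, s4, s5, s6}
E[empty U (empty & req)]: least fixpoint, start Z0 = Sat((empty & req)) = {s3, s4, s5, s6}, add states in Sat(empty) with some successor in Z. Z1 = {s2, s3, s4, s5, s6, s7}; fixed.
Sat(E[empty U (empty & req)]) = {s2, s3, s4, s5, s6, s7}
EG E[empty U (empty & req)]: greatest fixpoint, start Z0 = {s2, s3, s4, s5, s6, s7}, keep only states in Sat with some successor in Z. Already a fixed point.
Sat(EG E[empty U (empty & req)]) = {s2, s3, s4, s5, s6, s7}
s4 ∈ Sat(EG E[empty U (empty & req)]) = {s2, s3, s4, s5, s6, s7}, so the formula holds at s4.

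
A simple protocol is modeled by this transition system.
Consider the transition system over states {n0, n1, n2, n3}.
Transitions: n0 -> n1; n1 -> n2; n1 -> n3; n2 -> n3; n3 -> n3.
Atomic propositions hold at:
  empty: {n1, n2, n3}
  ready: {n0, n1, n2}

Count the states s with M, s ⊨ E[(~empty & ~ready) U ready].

Sat(~empty) = {n0}
Sat(~ready) = {n3}
Sat(~empty & ~ready) = ∅
E[(~empty & ~ready) U ready]: least fixpoint, start Z0 = Sat(ready) = {n0, n1, n2}, add states in Sat(~empty & ~ready) with some successor in Z. Already a fixed point.
Sat(E[(~empty & ~ready) U ready]) = {n0, n1, n2}
|Sat(E[(~empty & ~ready) U ready])| = |{n0, n1, n2}| = 3.

3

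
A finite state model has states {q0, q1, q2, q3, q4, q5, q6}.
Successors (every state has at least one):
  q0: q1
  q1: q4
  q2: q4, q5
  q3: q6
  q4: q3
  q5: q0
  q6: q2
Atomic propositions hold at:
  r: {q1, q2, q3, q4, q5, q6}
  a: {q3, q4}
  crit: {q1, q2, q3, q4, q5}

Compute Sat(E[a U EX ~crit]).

{q3, q4, q5}

Sat(~crit) = {q0, q6}
Sat(EX ~crit) = {s : some successor in {q0, q6}} = {q3, q5}
E[a U EX ~crit]: least fixpoint, start Z0 = Sat(EX ~crit) = {q3, q5}, add states in Sat(a) with some successor in Z. Z1 = {q3, q4, q5}; fixed.
Sat(E[a U EX ~crit]) = {q3, q4, q5}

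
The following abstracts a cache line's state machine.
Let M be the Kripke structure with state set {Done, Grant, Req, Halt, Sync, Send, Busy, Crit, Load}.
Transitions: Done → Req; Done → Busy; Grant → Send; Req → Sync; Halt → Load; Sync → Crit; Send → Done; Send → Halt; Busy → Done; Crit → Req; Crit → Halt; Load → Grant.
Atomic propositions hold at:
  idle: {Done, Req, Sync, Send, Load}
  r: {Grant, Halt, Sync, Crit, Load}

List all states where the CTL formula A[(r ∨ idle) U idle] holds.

{Done, Grant, Req, Halt, Sync, Send, Crit, Load}

Sat(r ∨ idle) = {Done, Grant, Req, Halt, Sync, Send, Crit, Load}
A[(r ∨ idle) U idle]: least fixpoint, start Z0 = Sat(idle) = {Done, Req, Sync, Send, Load}, add states in Sat(r ∨ idle) with every successor in Z. Z1 = {Done, Grant, Req, Halt, Sync, Send, Load}; Z2 = {Done, Grant, Req, Halt, Sync, Send, Crit, Load}; fixed.
Sat(A[(r ∨ idle) U idle]) = {Done, Grant, Req, Halt, Sync, Send, Crit, Load}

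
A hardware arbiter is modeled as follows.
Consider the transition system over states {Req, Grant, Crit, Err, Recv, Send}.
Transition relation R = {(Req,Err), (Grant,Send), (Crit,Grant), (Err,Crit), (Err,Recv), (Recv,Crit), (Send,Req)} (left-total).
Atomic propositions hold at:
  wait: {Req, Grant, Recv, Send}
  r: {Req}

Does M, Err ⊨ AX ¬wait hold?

No

Sat(¬wait) = {Crit, Err}
Sat(AX ¬wait) = {s : every successor in {Crit, Err}} = {Req, Recv}
Err ∉ Sat(AX ¬wait) = {Req, Recv}, so the formula does not hold at Err.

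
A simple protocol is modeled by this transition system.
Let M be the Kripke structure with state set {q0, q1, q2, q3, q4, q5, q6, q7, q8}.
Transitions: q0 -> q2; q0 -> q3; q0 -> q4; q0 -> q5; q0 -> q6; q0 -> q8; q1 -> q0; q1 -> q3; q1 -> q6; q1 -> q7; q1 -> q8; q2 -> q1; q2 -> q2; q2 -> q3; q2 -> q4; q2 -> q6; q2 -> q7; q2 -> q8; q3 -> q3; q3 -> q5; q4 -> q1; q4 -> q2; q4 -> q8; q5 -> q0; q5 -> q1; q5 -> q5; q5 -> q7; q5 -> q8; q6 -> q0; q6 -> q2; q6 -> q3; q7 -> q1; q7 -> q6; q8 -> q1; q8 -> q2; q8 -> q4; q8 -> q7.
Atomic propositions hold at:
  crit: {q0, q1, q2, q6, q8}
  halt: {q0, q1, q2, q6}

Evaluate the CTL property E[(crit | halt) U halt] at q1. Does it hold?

Sat(crit | halt) = {q0, q1, q2, q6, q8}
E[(crit | halt) U halt]: least fixpoint, start Z0 = Sat(halt) = {q0, q1, q2, q6}, add states in Sat(crit | halt) with some successor in Z. Z1 = {q0, q1, q2, q6, q8}; fixed.
Sat(E[(crit | halt) U halt]) = {q0, q1, q2, q6, q8}
q1 ∈ Sat(E[(crit | halt) U halt]) = {q0, q1, q2, q6, q8}, so the formula holds at q1.

Yes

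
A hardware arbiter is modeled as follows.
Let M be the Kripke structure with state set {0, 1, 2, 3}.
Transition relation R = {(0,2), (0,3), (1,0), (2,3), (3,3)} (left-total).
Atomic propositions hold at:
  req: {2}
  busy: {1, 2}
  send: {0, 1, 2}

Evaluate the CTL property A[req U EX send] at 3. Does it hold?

No

Sat(EX send) = {s : some successor in {0, 1, 2}} = {0, 1}
A[req U EX send]: least fixpoint, start Z0 = Sat(EX send) = {0, 1}, add states in Sat(req) with every successor in Z. Already a fixed point.
Sat(A[req U EX send]) = {0, 1}
3 ∉ Sat(A[req U EX send]) = {0, 1}, so the formula does not hold at 3.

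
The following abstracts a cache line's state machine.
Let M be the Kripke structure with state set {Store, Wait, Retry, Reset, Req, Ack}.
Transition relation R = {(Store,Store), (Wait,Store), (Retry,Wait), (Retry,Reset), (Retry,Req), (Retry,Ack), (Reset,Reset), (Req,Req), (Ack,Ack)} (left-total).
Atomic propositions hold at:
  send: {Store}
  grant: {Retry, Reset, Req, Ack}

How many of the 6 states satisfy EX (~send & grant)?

4

Sat(~send) = {Wait, Retry, Reset, Req, Ack}
Sat(~send & grant) = {Retry, Reset, Req, Ack}
Sat(EX (~send & grant)) = {s : some successor in {Retry, Reset, Req, Ack}} = {Retry, Reset, Req, Ack}
|Sat(EX (~send & grant))| = |{Retry, Reset, Req, Ack}| = 4.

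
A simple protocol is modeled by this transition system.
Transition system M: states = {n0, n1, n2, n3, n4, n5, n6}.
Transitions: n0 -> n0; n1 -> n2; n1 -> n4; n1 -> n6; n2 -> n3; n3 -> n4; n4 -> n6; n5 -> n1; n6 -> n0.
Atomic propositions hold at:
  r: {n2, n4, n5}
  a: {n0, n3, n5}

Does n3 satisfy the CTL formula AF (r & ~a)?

Yes

Sat(~a) = {n1, n2, n4, n6}
Sat(r & ~a) = {n2, n4}
AF (r & ~a): least fixpoint, start Z0 = {n2, n4}, add states with every successor in Z. Z1 = {n2, n3, n4}; fixed.
Sat(AF (r & ~a)) = {n2, n3, n4}
n3 ∈ Sat(AF (r & ~a)) = {n2, n3, n4}, so the formula holds at n3.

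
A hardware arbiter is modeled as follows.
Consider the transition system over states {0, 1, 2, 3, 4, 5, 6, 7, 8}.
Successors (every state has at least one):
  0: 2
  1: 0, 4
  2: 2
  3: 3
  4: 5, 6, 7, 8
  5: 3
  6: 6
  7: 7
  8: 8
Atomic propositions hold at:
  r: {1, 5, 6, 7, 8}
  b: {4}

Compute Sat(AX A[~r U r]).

{4, 6, 7, 8}

Sat(~r) = {0, 2, 3, 4}
A[~r U r]: least fixpoint, start Z0 = Sat(r) = {1, 5, 6, 7, 8}, add states in Sat(~r) with every successor in Z. Z1 = {1, 4, 5, 6, 7, 8}; fixed.
Sat(A[~r U r]) = {1, 4, 5, 6, 7, 8}
Sat(AX A[~r U r]) = {s : every successor in {1, 4, 5, 6, 7, 8}} = {4, 6, 7, 8}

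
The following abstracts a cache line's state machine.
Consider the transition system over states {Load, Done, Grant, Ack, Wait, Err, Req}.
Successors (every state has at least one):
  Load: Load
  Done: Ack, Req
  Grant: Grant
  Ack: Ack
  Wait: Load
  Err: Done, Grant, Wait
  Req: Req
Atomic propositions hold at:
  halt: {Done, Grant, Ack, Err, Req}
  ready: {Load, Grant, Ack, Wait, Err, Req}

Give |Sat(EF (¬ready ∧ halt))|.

Sat(¬ready) = {Done}
Sat(¬ready ∧ halt) = {Done}
EF (¬ready ∧ halt): least fixpoint, start Z0 = {Done}, add states with some successor in Z. Z1 = {Done, Err}; fixed.
Sat(EF (¬ready ∧ halt)) = {Done, Err}
|Sat(EF (¬ready ∧ halt))| = |{Done, Err}| = 2.

2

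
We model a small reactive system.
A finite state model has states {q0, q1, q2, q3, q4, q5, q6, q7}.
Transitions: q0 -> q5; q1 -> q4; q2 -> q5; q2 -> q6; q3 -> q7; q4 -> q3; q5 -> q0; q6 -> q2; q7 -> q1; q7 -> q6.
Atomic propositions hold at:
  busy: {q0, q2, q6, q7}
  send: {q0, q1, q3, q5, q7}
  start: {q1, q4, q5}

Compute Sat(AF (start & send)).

{q0, q1, q5}

Sat(start & send) = {q1, q5}
AF (start & send): least fixpoint, start Z0 = {q1, q5}, add states with every successor in Z. Z1 = {q0, q1, q5}; fixed.
Sat(AF (start & send)) = {q0, q1, q5}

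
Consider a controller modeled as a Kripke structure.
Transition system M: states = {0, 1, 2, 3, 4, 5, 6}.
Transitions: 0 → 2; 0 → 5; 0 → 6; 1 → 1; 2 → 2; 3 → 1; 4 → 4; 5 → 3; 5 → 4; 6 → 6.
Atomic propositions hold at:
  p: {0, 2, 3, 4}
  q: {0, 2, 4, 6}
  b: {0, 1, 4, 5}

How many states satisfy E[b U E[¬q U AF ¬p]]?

Sat(¬q) = {1, 3, 5}
Sat(¬p) = {1, 5, 6}
AF ¬p: least fixpoint, start Z0 = {1, 5, 6}, add states with every successor in Z. Z1 = {1, 3, 5, 6}; fixed.
Sat(AF ¬p) = {1, 3, 5, 6}
E[¬q U AF ¬p]: least fixpoint, start Z0 = Sat(AF ¬p) = {1, 3, 5, 6}, add states in Sat(¬q) with some successor in Z. Already a fixed point.
Sat(E[¬q U AF ¬p]) = {1, 3, 5, 6}
E[b U E[¬q U AF ¬p]]: least fixpoint, start Z0 = Sat(E[¬q U AF ¬p]) = {1, 3, 5, 6}, add states in Sat(b) with some successor in Z. Z1 = {0, 1, 3, 5, 6}; fixed.
Sat(E[b U E[¬q U AF ¬p]]) = {0, 1, 3, 5, 6}
|Sat(E[b U E[¬q U AF ¬p]])| = |{0, 1, 3, 5, 6}| = 5.

5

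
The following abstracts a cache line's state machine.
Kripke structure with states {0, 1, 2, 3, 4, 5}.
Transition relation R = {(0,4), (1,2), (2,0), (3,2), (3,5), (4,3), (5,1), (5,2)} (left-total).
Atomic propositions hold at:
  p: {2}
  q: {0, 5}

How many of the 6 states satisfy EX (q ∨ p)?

Sat(q ∨ p) = {0, 2, 5}
Sat(EX (q ∨ p)) = {s : some successor in {0, 2, 5}} = {1, 2, 3, 5}
|Sat(EX (q ∨ p))| = |{1, 2, 3, 5}| = 4.

4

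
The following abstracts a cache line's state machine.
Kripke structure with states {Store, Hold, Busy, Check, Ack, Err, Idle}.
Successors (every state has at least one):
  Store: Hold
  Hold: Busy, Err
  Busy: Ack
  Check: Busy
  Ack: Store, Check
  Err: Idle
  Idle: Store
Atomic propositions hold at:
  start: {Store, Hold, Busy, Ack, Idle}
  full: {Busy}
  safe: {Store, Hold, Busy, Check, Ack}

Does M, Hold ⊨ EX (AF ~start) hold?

Yes

Sat(~start) = {Check, Err}
AF ~start: least fixpoint, start Z0 = {Check, Err}, add states with every successor in Z. Already a fixed point.
Sat(AF ~start) = {Check, Err}
Sat(EX (AF ~start)) = {s : some successor in {Check, Err}} = {Hold, Ack}
Hold ∈ Sat(EX (AF ~start)) = {Hold, Ack}, so the formula holds at Hold.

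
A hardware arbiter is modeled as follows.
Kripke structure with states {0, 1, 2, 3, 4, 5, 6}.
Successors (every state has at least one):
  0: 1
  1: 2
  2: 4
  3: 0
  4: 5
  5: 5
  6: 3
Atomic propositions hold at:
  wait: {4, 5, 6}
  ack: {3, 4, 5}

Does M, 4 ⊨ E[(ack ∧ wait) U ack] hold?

Sat(ack ∧ wait) = {4, 5}
E[(ack ∧ wait) U ack]: least fixpoint, start Z0 = Sat(ack) = {3, 4, 5}, add states in Sat(ack ∧ wait) with some successor in Z. Already a fixed point.
Sat(E[(ack ∧ wait) U ack]) = {3, 4, 5}
4 ∈ Sat(E[(ack ∧ wait) U ack]) = {3, 4, 5}, so the formula holds at 4.

Yes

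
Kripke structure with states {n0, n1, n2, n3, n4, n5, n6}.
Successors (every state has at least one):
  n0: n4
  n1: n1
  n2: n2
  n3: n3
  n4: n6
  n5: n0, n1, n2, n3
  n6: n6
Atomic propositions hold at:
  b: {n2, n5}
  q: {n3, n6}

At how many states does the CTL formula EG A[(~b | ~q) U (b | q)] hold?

Sat(~b) = {n0, n1, n3, n4, n6}
Sat(~q) = {n0, n1, n2, n4, n5}
Sat(~b | ~q) = {n0, n1, n2, n3, n4, n5, n6}
Sat(b | q) = {n2, n3, n5, n6}
A[(~b | ~q) U (b | q)]: least fixpoint, start Z0 = Sat((b | q)) = {n2, n3, n5, n6}, add states in Sat(~b | ~q) with every successor in Z. Z1 = {n2, n3, n4, n5, n6}; Z2 = {n0, n2, n3, n4, n5, n6}; fixed.
Sat(A[(~b | ~q) U (b | q)]) = {n0, n2, n3, n4, n5, n6}
EG A[(~b | ~q) U (b | q)]: greatest fixpoint, start Z0 = {n0, n2, n3, n4, n5, n6}, keep only states in Sat with some successor in Z. Already a fixed point.
Sat(EG A[(~b | ~q) U (b | q)]) = {n0, n2, n3, n4, n5, n6}
|Sat(EG A[(~b | ~q) U (b | q)])| = |{n0, n2, n3, n4, n5, n6}| = 6.

6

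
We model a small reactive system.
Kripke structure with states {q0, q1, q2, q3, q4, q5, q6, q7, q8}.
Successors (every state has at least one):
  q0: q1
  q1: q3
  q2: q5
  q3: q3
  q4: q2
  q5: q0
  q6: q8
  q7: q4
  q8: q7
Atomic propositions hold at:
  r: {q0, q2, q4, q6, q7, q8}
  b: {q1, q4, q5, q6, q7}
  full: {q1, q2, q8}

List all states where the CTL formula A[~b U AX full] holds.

{q0, q4, q6}

Sat(~b) = {q0, q2, q3, q8}
Sat(AX full) = {s : every successor in {q1, q2, q8}} = {q0, q4, q6}
A[~b U AX full]: least fixpoint, start Z0 = Sat(AX full) = {q0, q4, q6}, add states in Sat(~b) with every successor in Z. Already a fixed point.
Sat(A[~b U AX full]) = {q0, q4, q6}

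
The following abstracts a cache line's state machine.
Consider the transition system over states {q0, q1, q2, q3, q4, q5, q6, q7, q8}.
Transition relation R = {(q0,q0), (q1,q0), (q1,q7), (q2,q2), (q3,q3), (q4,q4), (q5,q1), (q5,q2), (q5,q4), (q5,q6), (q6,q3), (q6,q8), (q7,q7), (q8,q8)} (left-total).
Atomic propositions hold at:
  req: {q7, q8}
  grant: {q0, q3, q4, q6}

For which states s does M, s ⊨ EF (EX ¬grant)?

{q1, q2, q5, q6, q7, q8}

Sat(¬grant) = {q1, q2, q5, q7, q8}
Sat(EX ¬grant) = {s : some successor in {q1, q2, q5, q7, q8}} = {q1, q2, q5, q6, q7, q8}
EF (EX ¬grant): least fixpoint, start Z0 = {q1, q2, q5, q6, q7, q8}, add states with some successor in Z. Already a fixed point.
Sat(EF (EX ¬grant)) = {q1, q2, q5, q6, q7, q8}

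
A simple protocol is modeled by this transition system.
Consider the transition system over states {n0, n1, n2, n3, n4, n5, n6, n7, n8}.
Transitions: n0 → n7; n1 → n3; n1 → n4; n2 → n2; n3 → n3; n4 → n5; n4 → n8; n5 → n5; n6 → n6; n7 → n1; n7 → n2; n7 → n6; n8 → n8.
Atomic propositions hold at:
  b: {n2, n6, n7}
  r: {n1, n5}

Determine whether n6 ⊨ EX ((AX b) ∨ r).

Sat(AX b) = {s : every successor in {n2, n6, n7}} = {n0, n2, n6}
Sat((AX b) ∨ r) = {n0, n1, n2, n5, n6}
Sat(EX ((AX b) ∨ r)) = {s : some successor in {n0, n1, n2, n5, n6}} = {n2, n4, n5, n6, n7}
n6 ∈ Sat(EX ((AX b) ∨ r)) = {n2, n4, n5, n6, n7}, so the formula holds at n6.

Yes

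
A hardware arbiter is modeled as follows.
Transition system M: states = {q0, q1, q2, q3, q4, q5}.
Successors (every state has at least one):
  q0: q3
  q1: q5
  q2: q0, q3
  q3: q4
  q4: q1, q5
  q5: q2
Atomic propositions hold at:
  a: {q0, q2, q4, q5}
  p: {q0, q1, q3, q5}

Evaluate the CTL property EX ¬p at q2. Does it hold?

No

Sat(¬p) = {q2, q4}
Sat(EX ¬p) = {s : some successor in {q2, q4}} = {q3, q5}
q2 ∉ Sat(EX ¬p) = {q3, q5}, so the formula does not hold at q2.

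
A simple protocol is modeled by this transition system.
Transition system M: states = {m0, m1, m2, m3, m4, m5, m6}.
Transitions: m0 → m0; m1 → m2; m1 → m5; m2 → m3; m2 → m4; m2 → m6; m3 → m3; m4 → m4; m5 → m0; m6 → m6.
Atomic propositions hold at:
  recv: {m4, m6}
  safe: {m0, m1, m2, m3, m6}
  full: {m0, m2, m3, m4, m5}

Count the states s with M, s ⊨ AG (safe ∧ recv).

1

Sat(safe ∧ recv) = {m6}
AG (safe ∧ recv): greatest fixpoint, start Z0 = {m6}, keep only states in Sat with every successor in Z. Already a fixed point.
Sat(AG (safe ∧ recv)) = {m6}
|Sat(AG (safe ∧ recv))| = |{m6}| = 1.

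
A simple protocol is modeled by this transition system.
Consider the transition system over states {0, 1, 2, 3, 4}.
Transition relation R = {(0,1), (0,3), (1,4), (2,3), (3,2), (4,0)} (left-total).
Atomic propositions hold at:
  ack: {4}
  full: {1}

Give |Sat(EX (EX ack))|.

1

Sat(EX ack) = {s : some successor in {4}} = {1}
Sat(EX (EX ack)) = {s : some successor in {1}} = {0}
|Sat(EX (EX ack))| = |{0}| = 1.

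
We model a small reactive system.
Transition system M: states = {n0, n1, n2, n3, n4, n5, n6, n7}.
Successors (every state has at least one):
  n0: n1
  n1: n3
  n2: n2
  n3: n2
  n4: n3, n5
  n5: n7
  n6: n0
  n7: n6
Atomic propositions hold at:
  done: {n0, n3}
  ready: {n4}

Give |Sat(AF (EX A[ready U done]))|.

6

A[ready U done]: least fixpoint, start Z0 = Sat(done) = {n0, n3}, add states in Sat(ready) with every successor in Z. Already a fixed point.
Sat(A[ready U done]) = {n0, n3}
Sat(EX A[ready U done]) = {s : some successor in {n0, n3}} = {n1, n4, n6}
AF (EX A[ready U done]): least fixpoint, start Z0 = {n1, n4, n6}, add states with every successor in Z. Z1 = {n0, n1, n4, n6, n7}; Z2 = {n0, n1, n4, n5, n6, n7}; fixed.
Sat(AF (EX A[ready U done])) = {n0, n1, n4, n5, n6, n7}
|Sat(AF (EX A[ready U done]))| = |{n0, n1, n4, n5, n6, n7}| = 6.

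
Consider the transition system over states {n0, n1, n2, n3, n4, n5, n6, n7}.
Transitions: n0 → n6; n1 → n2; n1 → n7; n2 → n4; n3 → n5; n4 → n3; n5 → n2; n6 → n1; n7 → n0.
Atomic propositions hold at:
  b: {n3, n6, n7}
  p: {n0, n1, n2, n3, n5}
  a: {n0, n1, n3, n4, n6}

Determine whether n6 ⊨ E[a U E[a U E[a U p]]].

Yes

E[a U p]: least fixpoint, start Z0 = Sat(p) = {n0, n1, n2, n3, n5}, add states in Sat(a) with some successor in Z. Z1 = {n0, n1, n2, n3, n4, n5, n6}; fixed.
Sat(E[a U p]) = {n0, n1, n2, n3, n4, n5, n6}
E[a U E[a U p]]: least fixpoint, start Z0 = Sat(E[a U p]) = {n0, n1, n2, n3, n4, n5, n6}, add states in Sat(a) with some successor in Z. Already a fixed point.
Sat(E[a U E[a U p]]) = {n0, n1, n2, n3, n4, n5, n6}
E[a U E[a U E[a U p]]]: least fixpoint, start Z0 = Sat(E[a U E[a U p]]) = {n0, n1, n2, n3, n4, n5, n6}, add states in Sat(a) with some successor in Z. Already a fixed point.
Sat(E[a U E[a U E[a U p]]]) = {n0, n1, n2, n3, n4, n5, n6}
n6 ∈ Sat(E[a U E[a U E[a U p]]]) = {n0, n1, n2, n3, n4, n5, n6}, so the formula holds at n6.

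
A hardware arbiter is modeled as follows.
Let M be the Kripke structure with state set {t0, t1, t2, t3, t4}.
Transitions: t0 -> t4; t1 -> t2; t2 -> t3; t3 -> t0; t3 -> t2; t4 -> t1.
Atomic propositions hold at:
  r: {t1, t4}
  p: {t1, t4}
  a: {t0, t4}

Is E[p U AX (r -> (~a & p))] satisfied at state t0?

Sat(~a) = {t1, t2, t3}
Sat(~a & p) = {t1}
Sat(r -> (~a & p)) = {t0, t1, t2, t3}
Sat(AX (r -> (~a & p))) = {s : every successor in {t0, t1, t2, t3}} = {t1, t2, t3, t4}
E[p U AX (r -> (~a & p))]: least fixpoint, start Z0 = Sat(AX (r -> (~a & p))) = {t1, t2, t3, t4}, add states in Sat(p) with some successor in Z. Already a fixed point.
Sat(E[p U AX (r -> (~a & p))]) = {t1, t2, t3, t4}
t0 ∉ Sat(E[p U AX (r -> (~a & p))]) = {t1, t2, t3, t4}, so the formula does not hold at t0.

No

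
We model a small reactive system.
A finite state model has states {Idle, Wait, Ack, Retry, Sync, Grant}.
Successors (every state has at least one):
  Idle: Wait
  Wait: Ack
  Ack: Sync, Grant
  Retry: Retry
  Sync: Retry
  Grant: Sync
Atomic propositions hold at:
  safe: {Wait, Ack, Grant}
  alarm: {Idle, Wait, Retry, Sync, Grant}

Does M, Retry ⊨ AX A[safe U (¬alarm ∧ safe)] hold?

No

Sat(¬alarm) = {Ack}
Sat(¬alarm ∧ safe) = {Ack}
A[safe U (¬alarm ∧ safe)]: least fixpoint, start Z0 = Sat((¬alarm ∧ safe)) = {Ack}, add states in Sat(safe) with every successor in Z. Z1 = {Wait, Ack}; fixed.
Sat(A[safe U (¬alarm ∧ safe)]) = {Wait, Ack}
Sat(AX A[safe U (¬alarm ∧ safe)]) = {s : every successor in {Wait, Ack}} = {Idle, Wait}
Retry ∉ Sat(AX A[safe U (¬alarm ∧ safe)]) = {Idle, Wait}, so the formula does not hold at Retry.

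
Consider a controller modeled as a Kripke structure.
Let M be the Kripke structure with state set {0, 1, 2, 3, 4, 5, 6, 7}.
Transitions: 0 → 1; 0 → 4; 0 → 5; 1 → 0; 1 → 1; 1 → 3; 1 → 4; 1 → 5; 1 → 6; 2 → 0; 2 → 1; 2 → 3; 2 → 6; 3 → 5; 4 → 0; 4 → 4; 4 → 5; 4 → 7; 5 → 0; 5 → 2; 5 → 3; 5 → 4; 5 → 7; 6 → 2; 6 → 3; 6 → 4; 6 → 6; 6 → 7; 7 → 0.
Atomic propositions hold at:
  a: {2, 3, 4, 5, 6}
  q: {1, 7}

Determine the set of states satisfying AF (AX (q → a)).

{3, 7}

Sat(q → a) = {0, 2, 3, 4, 5, 6}
Sat(AX (q → a)) = {s : every successor in {0, 2, 3, 4, 5, 6}} = {3, 7}
AF (AX (q → a)): least fixpoint, start Z0 = {3, 7}, add states with every successor in Z. Already a fixed point.
Sat(AF (AX (q → a))) = {3, 7}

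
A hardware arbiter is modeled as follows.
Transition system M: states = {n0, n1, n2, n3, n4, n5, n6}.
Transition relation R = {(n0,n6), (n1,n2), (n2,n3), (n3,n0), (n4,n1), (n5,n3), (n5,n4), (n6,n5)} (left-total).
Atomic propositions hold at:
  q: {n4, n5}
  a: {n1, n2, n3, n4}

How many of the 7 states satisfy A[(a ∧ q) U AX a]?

4

Sat(a ∧ q) = {n4}
Sat(AX a) = {s : every successor in {n1, n2, n3, n4}} = {n1, n2, n4, n5}
A[(a ∧ q) U AX a]: least fixpoint, start Z0 = Sat(AX a) = {n1, n2, n4, n5}, add states in Sat(a ∧ q) with every successor in Z. Already a fixed point.
Sat(A[(a ∧ q) U AX a]) = {n1, n2, n4, n5}
|Sat(A[(a ∧ q) U AX a])| = |{n1, n2, n4, n5}| = 4.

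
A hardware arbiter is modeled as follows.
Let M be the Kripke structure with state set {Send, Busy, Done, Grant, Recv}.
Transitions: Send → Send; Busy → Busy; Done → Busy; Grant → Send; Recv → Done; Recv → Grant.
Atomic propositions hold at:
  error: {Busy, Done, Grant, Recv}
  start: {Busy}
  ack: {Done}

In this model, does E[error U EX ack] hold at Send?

Sat(EX ack) = {s : some successor in {Done}} = {Recv}
E[error U EX ack]: least fixpoint, start Z0 = Sat(EX ack) = {Recv}, add states in Sat(error) with some successor in Z. Already a fixed point.
Sat(E[error U EX ack]) = {Recv}
Send ∉ Sat(E[error U EX ack]) = {Recv}, so the formula does not hold at Send.

No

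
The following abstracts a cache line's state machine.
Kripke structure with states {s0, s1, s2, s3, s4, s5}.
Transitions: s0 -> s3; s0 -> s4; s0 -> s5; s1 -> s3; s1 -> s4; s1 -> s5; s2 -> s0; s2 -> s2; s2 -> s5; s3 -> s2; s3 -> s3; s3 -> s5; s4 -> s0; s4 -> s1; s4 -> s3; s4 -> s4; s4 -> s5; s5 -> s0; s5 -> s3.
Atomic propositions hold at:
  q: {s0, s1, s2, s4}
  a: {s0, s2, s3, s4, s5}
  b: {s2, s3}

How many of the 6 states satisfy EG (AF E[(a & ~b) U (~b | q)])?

5

Sat(~b) = {s0, s1, s4, s5}
Sat(a & ~b) = {s0, s4, s5}
Sat(~b | q) = {s0, s1, s2, s4, s5}
E[(a & ~b) U (~b | q)]: least fixpoint, start Z0 = Sat((~b | q)) = {s0, s1, s2, s4, s5}, add states in Sat(a & ~b) with some successor in Z. Already a fixed point.
Sat(E[(a & ~b) U (~b | q)]) = {s0, s1, s2, s4, s5}
AF E[(a & ~b) U (~b | q)]: least fixpoint, start Z0 = {s0, s1, s2, s4, s5}, add states with every successor in Z. Already a fixed point.
Sat(AF E[(a & ~b) U (~b | q)]) = {s0, s1, s2, s4, s5}
EG (AF E[(a & ~b) U (~b | q)]): greatest fixpoint, start Z0 = {s0, s1, s2, s4, s5}, keep only states in Sat with some successor in Z. Already a fixed point.
Sat(EG (AF E[(a & ~b) U (~b | q)])) = {s0, s1, s2, s4, s5}
|Sat(EG (AF E[(a & ~b) U (~b | q)]))| = |{s0, s1, s2, s4, s5}| = 5.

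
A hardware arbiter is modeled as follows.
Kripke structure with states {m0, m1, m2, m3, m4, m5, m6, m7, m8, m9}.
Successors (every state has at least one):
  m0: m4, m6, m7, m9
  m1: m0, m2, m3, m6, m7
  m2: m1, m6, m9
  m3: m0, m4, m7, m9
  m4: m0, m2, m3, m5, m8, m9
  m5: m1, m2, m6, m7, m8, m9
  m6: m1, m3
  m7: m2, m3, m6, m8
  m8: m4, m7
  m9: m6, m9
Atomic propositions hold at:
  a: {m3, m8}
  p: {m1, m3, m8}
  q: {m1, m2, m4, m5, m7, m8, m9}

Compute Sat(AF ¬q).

{m0, m3, m6}

Sat(¬q) = {m0, m3, m6}
AF ¬q: least fixpoint, start Z0 = {m0, m3, m6}, add states with every successor in Z. Already a fixed point.
Sat(AF ¬q) = {m0, m3, m6}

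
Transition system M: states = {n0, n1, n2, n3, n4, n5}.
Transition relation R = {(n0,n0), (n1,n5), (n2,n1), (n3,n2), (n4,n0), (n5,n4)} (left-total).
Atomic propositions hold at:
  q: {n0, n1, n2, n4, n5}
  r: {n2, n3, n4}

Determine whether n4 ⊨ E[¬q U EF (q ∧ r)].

Yes

Sat(¬q) = {n3}
Sat(q ∧ r) = {n2, n4}
EF (q ∧ r): least fixpoint, start Z0 = {n2, n4}, add states with some successor in Z. Z1 = {n2, n3, n4, n5}; Z2 = {n1, n2, n3, n4, n5}; fixed.
Sat(EF (q ∧ r)) = {n1, n2, n3, n4, n5}
E[¬q U EF (q ∧ r)]: least fixpoint, start Z0 = Sat(EF (q ∧ r)) = {n1, n2, n3, n4, n5}, add states in Sat(¬q) with some successor in Z. Already a fixed point.
Sat(E[¬q U EF (q ∧ r)]) = {n1, n2, n3, n4, n5}
n4 ∈ Sat(E[¬q U EF (q ∧ r)]) = {n1, n2, n3, n4, n5}, so the formula holds at n4.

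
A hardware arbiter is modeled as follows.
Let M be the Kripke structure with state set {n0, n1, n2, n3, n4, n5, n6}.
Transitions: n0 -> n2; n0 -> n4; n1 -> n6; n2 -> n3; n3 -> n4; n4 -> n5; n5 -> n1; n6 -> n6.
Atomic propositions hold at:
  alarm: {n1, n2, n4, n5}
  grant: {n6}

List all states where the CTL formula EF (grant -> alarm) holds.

{n0, n1, n2, n3, n4, n5}

Sat(grant -> alarm) = {n0, n1, n2, n3, n4, n5}
EF (grant -> alarm): least fixpoint, start Z0 = {n0, n1, n2, n3, n4, n5}, add states with some successor in Z. Already a fixed point.
Sat(EF (grant -> alarm)) = {n0, n1, n2, n3, n4, n5}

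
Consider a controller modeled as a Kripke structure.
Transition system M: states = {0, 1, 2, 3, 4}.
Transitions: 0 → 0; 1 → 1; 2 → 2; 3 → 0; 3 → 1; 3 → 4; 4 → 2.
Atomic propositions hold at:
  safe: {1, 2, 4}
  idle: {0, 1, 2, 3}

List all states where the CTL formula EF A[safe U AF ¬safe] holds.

Sat(¬safe) = {0, 3}
AF ¬safe: least fixpoint, start Z0 = {0, 3}, add states with every successor in Z. Already a fixed point.
Sat(AF ¬safe) = {0, 3}
A[safe U AF ¬safe]: least fixpoint, start Z0 = Sat(AF ¬safe) = {0, 3}, add states in Sat(safe) with every successor in Z. Already a fixed point.
Sat(A[safe U AF ¬safe]) = {0, 3}
EF A[safe U AF ¬safe]: least fixpoint, start Z0 = {0, 3}, add states with some successor in Z. Already a fixed point.
Sat(EF A[safe U AF ¬safe]) = {0, 3}

{0, 3}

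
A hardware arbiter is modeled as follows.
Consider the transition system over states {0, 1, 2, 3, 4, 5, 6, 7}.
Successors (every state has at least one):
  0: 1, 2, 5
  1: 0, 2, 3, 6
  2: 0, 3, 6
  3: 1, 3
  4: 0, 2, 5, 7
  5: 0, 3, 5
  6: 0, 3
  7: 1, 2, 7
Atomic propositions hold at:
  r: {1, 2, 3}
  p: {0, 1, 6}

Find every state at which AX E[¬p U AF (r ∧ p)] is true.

{0, 3, 7}

Sat(¬p) = {2, 3, 4, 5, 7}
Sat(r ∧ p) = {1}
AF (r ∧ p): least fixpoint, start Z0 = {1}, add states with every successor in Z. Already a fixed point.
Sat(AF (r ∧ p)) = {1}
E[¬p U AF (r ∧ p)]: least fixpoint, start Z0 = Sat(AF (r ∧ p)) = {1}, add states in Sat(¬p) with some successor in Z. Z1 = {1, 3, 7}; Z2 = {1, 2, 3, 4, 5, 7}; fixed.
Sat(E[¬p U AF (r ∧ p)]) = {1, 2, 3, 4, 5, 7}
Sat(AX E[¬p U AF (r ∧ p)]) = {s : every successor in {1, 2, 3, 4, 5, 7}} = {0, 3, 7}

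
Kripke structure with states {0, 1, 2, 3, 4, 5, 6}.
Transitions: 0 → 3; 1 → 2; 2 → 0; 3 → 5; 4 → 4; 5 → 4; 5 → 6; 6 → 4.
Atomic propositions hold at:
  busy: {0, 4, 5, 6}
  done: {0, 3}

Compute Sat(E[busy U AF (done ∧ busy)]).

Sat(done ∧ busy) = {0}
AF (done ∧ busy): least fixpoint, start Z0 = {0}, add states with every successor in Z. Z1 = {0, 2}; Z2 = {0, 1, 2}; fixed.
Sat(AF (done ∧ busy)) = {0, 1, 2}
E[busy U AF (done ∧ busy)]: least fixpoint, start Z0 = Sat(AF (done ∧ busy)) = {0, 1, 2}, add states in Sat(busy) with some successor in Z. Already a fixed point.
Sat(E[busy U AF (done ∧ busy)]) = {0, 1, 2}

{0, 1, 2}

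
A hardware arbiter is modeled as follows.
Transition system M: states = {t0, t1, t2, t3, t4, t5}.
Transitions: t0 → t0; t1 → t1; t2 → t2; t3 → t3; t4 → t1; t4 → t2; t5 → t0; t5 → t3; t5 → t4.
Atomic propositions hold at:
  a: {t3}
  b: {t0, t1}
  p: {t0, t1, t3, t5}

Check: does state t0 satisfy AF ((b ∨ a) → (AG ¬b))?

Sat(b ∨ a) = {t0, t1, t3}
Sat(¬b) = {t2, t3, t4, t5}
AG ¬b: greatest fixpoint, start Z0 = {t2, t3, t4, t5}, keep only states in Sat with every successor in Z. Z1 = {t2, t3}; fixed.
Sat(AG ¬b) = {t2, t3}
Sat((b ∨ a) → (AG ¬b)) = {t2, t3, t4, t5}
AF ((b ∨ a) → (AG ¬b)): least fixpoint, start Z0 = {t2, t3, t4, t5}, add states with every successor in Z. Already a fixed point.
Sat(AF ((b ∨ a) → (AG ¬b))) = {t2, t3, t4, t5}
t0 ∉ Sat(AF ((b ∨ a) → (AG ¬b))) = {t2, t3, t4, t5}, so the formula does not hold at t0.

No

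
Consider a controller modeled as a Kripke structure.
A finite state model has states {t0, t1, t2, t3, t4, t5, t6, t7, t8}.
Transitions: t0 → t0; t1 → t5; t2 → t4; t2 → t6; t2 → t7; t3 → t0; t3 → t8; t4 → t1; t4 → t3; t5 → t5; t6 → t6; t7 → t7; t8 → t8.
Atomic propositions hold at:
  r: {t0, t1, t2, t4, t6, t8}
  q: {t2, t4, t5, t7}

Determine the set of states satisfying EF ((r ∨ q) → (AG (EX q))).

Sat(r ∨ q) = {t0, t1, t2, t4, t5, t6, t7, t8}
Sat(EX q) = {s : some successor in {t2, t4, t5, t7}} = {t1, t2, t5, t7}
AG (EX q): greatest fixpoint, start Z0 = {t1, t2, t5, t7}, keep only states in Sat with every successor in Z. Z1 = {t1, t5, t7}; fixed.
Sat(AG (EX q)) = {t1, t5, t7}
Sat((r ∨ q) → (AG (EX q))) = {t1, t3, t5, t7}
EF ((r ∨ q) → (AG (EX q))): least fixpoint, start Z0 = {t1, t3, t5, t7}, add states with some successor in Z. Z1 = {t1, t2, t3, t4, t5, t7}; fixed.
Sat(EF ((r ∨ q) → (AG (EX q)))) = {t1, t2, t3, t4, t5, t7}

{t1, t2, t3, t4, t5, t7}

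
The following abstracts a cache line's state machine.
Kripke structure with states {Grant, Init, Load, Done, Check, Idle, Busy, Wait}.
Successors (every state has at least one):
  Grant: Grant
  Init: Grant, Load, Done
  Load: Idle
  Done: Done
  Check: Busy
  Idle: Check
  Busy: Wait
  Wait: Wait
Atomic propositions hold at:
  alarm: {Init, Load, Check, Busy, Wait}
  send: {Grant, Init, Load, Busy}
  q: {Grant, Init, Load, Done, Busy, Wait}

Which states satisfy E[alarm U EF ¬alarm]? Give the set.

{Grant, Init, Load, Done, Idle}

Sat(¬alarm) = {Grant, Done, Idle}
EF ¬alarm: least fixpoint, start Z0 = {Grant, Done, Idle}, add states with some successor in Z. Z1 = {Grant, Init, Load, Done, Idle}; fixed.
Sat(EF ¬alarm) = {Grant, Init, Load, Done, Idle}
E[alarm U EF ¬alarm]: least fixpoint, start Z0 = Sat(EF ¬alarm) = {Grant, Init, Load, Done, Idle}, add states in Sat(alarm) with some successor in Z. Already a fixed point.
Sat(E[alarm U EF ¬alarm]) = {Grant, Init, Load, Done, Idle}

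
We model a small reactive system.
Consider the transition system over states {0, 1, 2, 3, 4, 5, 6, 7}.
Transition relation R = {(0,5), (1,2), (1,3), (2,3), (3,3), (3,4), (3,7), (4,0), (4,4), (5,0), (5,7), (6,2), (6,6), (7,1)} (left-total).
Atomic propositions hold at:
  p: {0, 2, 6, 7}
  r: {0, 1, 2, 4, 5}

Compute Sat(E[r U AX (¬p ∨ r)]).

{0, 1, 2, 4, 5, 7}

Sat(¬p) = {1, 3, 4, 5}
Sat(¬p ∨ r) = {0, 1, 2, 3, 4, 5}
Sat(AX (¬p ∨ r)) = {s : every successor in {0, 1, 2, 3, 4, 5}} = {0, 1, 2, 4, 7}
E[r U AX (¬p ∨ r)]: least fixpoint, start Z0 = Sat(AX (¬p ∨ r)) = {0, 1, 2, 4, 7}, add states in Sat(r) with some successor in Z. Z1 = {0, 1, 2, 4, 5, 7}; fixed.
Sat(E[r U AX (¬p ∨ r)]) = {0, 1, 2, 4, 5, 7}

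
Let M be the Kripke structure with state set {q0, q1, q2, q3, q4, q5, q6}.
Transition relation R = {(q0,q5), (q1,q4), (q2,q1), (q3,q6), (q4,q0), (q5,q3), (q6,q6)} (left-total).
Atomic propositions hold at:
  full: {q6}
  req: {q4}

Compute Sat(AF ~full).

{q0, q1, q2, q3, q4, q5}

Sat(~full) = {q0, q1, q2, q3, q4, q5}
AF ~full: least fixpoint, start Z0 = {q0, q1, q2, q3, q4, q5}, add states with every successor in Z. Already a fixed point.
Sat(AF ~full) = {q0, q1, q2, q3, q4, q5}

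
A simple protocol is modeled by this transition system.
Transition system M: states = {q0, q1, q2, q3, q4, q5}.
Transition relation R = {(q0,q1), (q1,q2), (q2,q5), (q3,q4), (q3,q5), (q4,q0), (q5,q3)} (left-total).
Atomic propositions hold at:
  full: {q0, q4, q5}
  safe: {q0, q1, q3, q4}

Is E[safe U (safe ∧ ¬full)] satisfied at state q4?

Sat(¬full) = {q1, q2, q3}
Sat(safe ∧ ¬full) = {q1, q3}
E[safe U (safe ∧ ¬full)]: least fixpoint, start Z0 = Sat((safe ∧ ¬full)) = {q1, q3}, add states in Sat(safe) with some successor in Z. Z1 = {q0, q1, q3}; Z2 = {q0, q1, q3, q4}; fixed.
Sat(E[safe U (safe ∧ ¬full)]) = {q0, q1, q3, q4}
q4 ∈ Sat(E[safe U (safe ∧ ¬full)]) = {q0, q1, q3, q4}, so the formula holds at q4.

Yes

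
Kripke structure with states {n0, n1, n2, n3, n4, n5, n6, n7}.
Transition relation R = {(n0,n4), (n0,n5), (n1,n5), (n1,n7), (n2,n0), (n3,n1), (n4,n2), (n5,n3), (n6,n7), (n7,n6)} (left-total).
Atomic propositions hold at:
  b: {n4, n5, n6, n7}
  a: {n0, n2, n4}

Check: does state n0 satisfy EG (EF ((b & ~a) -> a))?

Yes

Sat(~a) = {n1, n3, n5, n6, n7}
Sat(b & ~a) = {n5, n6, n7}
Sat((b & ~a) -> a) = {n0, n1, n2, n3, n4}
EF ((b & ~a) -> a): least fixpoint, start Z0 = {n0, n1, n2, n3, n4}, add states with some successor in Z. Z1 = {n0, n1, n2, n3, n4, n5}; fixed.
Sat(EF ((b & ~a) -> a)) = {n0, n1, n2, n3, n4, n5}
EG (EF ((b & ~a) -> a)): greatest fixpoint, start Z0 = {n0, n1, n2, n3, n4, n5}, keep only states in Sat with some successor in Z. Already a fixed point.
Sat(EG (EF ((b & ~a) -> a))) = {n0, n1, n2, n3, n4, n5}
n0 ∈ Sat(EG (EF ((b & ~a) -> a))) = {n0, n1, n2, n3, n4, n5}, so the formula holds at n0.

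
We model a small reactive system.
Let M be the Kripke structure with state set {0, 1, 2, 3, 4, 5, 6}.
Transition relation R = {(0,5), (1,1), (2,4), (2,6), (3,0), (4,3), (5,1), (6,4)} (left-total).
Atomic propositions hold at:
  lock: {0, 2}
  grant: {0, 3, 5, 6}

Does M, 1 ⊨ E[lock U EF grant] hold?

No

EF grant: least fixpoint, start Z0 = {0, 3, 5, 6}, add states with some successor in Z. Z1 = {0, 2, 3, 4, 5, 6}; fixed.
Sat(EF grant) = {0, 2, 3, 4, 5, 6}
E[lock U EF grant]: least fixpoint, start Z0 = Sat(EF grant) = {0, 2, 3, 4, 5, 6}, add states in Sat(lock) with some successor in Z. Already a fixed point.
Sat(E[lock U EF grant]) = {0, 2, 3, 4, 5, 6}
1 ∉ Sat(E[lock U EF grant]) = {0, 2, 3, 4, 5, 6}, so the formula does not hold at 1.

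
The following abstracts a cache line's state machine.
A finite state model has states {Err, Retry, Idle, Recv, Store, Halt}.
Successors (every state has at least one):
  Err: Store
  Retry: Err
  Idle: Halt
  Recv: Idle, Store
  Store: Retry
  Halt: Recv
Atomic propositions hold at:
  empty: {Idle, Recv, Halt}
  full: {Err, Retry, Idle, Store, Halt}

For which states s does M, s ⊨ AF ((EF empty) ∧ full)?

EF empty: least fixpoint, start Z0 = {Idle, Recv, Halt}, add states with some successor in Z. Already a fixed point.
Sat(EF empty) = {Idle, Recv, Halt}
Sat((EF empty) ∧ full) = {Idle, Halt}
AF ((EF empty) ∧ full): least fixpoint, start Z0 = {Idle, Halt}, add states with every successor in Z. Already a fixed point.
Sat(AF ((EF empty) ∧ full)) = {Idle, Halt}

{Idle, Halt}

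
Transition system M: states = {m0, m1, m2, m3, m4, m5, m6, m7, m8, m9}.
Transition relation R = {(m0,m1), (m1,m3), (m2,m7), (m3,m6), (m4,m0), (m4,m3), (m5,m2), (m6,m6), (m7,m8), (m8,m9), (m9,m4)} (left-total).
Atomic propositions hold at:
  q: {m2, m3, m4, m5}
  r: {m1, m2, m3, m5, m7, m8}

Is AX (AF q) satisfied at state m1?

AF q: least fixpoint, start Z0 = {m2, m3, m4, m5}, add states with every successor in Z. Z1 = {m1, m2, m3, m4, m5, m9}; Z2 = {m0, m1, m2, m3, m4, m5, m8, m9}; Z3 = {m0, m1, m2, m3, m4, m5, m7, m8, m9}; fixed.
Sat(AF q) = {m0, m1, m2, m3, m4, m5, m7, m8, m9}
Sat(AX (AF q)) = {s : every successor in {m0, m1, m2, m3, m4, m5, m7, m8, m9}} = {m0, m1, m2, m4, m5, m7, m8, m9}
m1 ∈ Sat(AX (AF q)) = {m0, m1, m2, m4, m5, m7, m8, m9}, so the formula holds at m1.

Yes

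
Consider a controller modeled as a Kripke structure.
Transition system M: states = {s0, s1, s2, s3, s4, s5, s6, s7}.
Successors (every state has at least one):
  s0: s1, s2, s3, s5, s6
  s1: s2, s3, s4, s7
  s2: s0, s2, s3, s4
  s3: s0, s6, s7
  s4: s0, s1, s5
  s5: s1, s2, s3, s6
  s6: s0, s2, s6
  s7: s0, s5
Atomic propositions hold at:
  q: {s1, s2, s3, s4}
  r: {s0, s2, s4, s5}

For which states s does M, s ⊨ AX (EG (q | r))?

Sat(q | r) = {s0, s1, s2, s3, s4, s5}
EG (q | r): greatest fixpoint, start Z0 = {s0, s1, s2, s3, s4, s5}, keep only states in Sat with some successor in Z. Already a fixed point.
Sat(EG (q | r)) = {s0, s1, s2, s3, s4, s5}
Sat(AX (EG (q | r))) = {s : every successor in {s0, s1, s2, s3, s4, s5}} = {s2, s4, s7}

{s2, s4, s7}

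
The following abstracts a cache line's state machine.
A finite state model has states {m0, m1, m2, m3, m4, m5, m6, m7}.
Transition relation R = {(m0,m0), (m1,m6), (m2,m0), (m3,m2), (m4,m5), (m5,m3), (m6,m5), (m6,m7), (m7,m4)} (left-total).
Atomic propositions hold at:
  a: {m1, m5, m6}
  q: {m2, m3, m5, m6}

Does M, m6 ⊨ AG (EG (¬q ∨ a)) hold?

No

Sat(¬q) = {m0, m1, m4, m7}
Sat(¬q ∨ a) = {m0, m1, m4, m5, m6, m7}
EG (¬q ∨ a): greatest fixpoint, start Z0 = {m0, m1, m4, m5, m6, m7}, keep only states in Sat with some successor in Z. Z1 = {m0, m1, m4, m6, m7}; Z2 = {m0, m1, m6, m7}; Z3 = {m0, m1, m6}; Z4 = {m0, m1}; Z5 = {m0}; fixed.
Sat(EG (¬q ∨ a)) = {m0}
AG (EG (¬q ∨ a)): greatest fixpoint, start Z0 = {m0}, keep only states in Sat with every successor in Z. Already a fixed point.
Sat(AG (EG (¬q ∨ a))) = {m0}
m6 ∉ Sat(AG (EG (¬q ∨ a))) = {m0}, so the formula does not hold at m6.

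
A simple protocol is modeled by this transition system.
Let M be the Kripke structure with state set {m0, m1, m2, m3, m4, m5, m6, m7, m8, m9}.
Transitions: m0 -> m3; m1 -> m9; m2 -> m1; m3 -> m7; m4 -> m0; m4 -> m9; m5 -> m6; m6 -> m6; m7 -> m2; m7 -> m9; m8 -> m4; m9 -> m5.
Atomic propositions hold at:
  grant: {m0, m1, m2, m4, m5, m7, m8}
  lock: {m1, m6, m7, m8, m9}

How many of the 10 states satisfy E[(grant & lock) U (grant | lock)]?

Sat(grant & lock) = {m1, m7, m8}
Sat(grant | lock) = {m0, m1, m2, m4, m5, m6, m7, m8, m9}
E[(grant & lock) U (grant | lock)]: least fixpoint, start Z0 = Sat((grant | lock)) = {m0, m1, m2, m4, m5, m6, m7, m8, m9}, add states in Sat(grant & lock) with some successor in Z. Already a fixed point.
Sat(E[(grant & lock) U (grant | lock)]) = {m0, m1, m2, m4, m5, m6, m7, m8, m9}
|Sat(E[(grant & lock) U (grant | lock)])| = |{m0, m1, m2, m4, m5, m6, m7, m8, m9}| = 9.

9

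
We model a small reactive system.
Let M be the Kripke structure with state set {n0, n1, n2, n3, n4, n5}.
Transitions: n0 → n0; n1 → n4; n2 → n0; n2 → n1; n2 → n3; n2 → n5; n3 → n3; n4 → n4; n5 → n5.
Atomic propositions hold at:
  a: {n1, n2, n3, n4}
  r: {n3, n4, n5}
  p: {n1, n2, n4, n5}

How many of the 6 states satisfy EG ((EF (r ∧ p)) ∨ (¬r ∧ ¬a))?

Sat(r ∧ p) = {n4, n5}
EF (r ∧ p): least fixpoint, start Z0 = {n4, n5}, add states with some successor in Z. Z1 = {n1, n2, n4, n5}; fixed.
Sat(EF (r ∧ p)) = {n1, n2, n4, n5}
Sat(¬r) = {n0, n1, n2}
Sat(¬a) = {n0, n5}
Sat(¬r ∧ ¬a) = {n0}
Sat((EF (r ∧ p)) ∨ (¬r ∧ ¬a)) = {n0, n1, n2, n4, n5}
EG ((EF (r ∧ p)) ∨ (¬r ∧ ¬a)): greatest fixpoint, start Z0 = {n0, n1, n2, n4, n5}, keep only states in Sat with some successor in Z. Already a fixed point.
Sat(EG ((EF (r ∧ p)) ∨ (¬r ∧ ¬a))) = {n0, n1, n2, n4, n5}
|Sat(EG ((EF (r ∧ p)) ∨ (¬r ∧ ¬a)))| = |{n0, n1, n2, n4, n5}| = 5.

5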